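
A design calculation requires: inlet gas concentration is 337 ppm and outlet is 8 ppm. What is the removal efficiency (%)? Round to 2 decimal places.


Efficiency = (G_in - G_out) / G_in * 100%
Efficiency = (337 - 8) / 337 * 100
Efficiency = 329 / 337 * 100
Efficiency = 97.63%


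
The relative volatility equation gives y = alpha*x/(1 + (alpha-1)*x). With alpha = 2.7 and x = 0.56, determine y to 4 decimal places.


y = alpha*x / (1 + (alpha-1)*x)
y = 2.7*0.56 / (1 + (2.7-1)*0.56)
y = 1.512 / (1 + 0.952)
y = 1.512 / 1.952
y = 0.7746


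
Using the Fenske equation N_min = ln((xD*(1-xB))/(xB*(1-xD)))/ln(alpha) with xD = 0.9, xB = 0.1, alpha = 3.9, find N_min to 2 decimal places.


N_min = ln((xD*(1-xB))/(xB*(1-xD))) / ln(alpha)
Numerator inside ln: 0.81 / 0.01 = 81.0
ln(81.0) = 4.394449
ln(alpha) = ln(3.9) = 1.360977
N_min = 4.394449 / 1.360977 = 3.23


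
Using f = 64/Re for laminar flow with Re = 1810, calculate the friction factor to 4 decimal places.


f = 64 / Re
f = 64 / 1810
f = 0.0354


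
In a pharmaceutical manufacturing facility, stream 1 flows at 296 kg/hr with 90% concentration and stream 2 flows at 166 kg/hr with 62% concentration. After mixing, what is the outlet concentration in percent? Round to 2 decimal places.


Mass balance on solute: F1*x1 + F2*x2 = F3*x3
F3 = F1 + F2 = 296 + 166 = 462 kg/hr
x3 = (F1*x1 + F2*x2)/F3
x3 = (296*0.9 + 166*0.62) / 462
x3 = 79.94%


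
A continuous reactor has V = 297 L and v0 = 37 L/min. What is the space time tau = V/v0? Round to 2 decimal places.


tau = V / v0
tau = 297 / 37
tau = 8.03 min


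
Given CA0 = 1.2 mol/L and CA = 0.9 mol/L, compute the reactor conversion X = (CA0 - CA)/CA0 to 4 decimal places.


X = (CA0 - CA) / CA0
X = (1.2 - 0.9) / 1.2
X = 0.3 / 1.2
X = 0.2500


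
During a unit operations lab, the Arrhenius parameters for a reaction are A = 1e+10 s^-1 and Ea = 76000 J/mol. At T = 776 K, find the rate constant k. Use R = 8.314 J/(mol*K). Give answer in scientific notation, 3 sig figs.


k = A * exp(-Ea/(R*T))
k = 1e+10 * exp(-76000 / (8.314 * 776))
k = 1e+10 * exp(-11.779907)
k = 7.66e+04


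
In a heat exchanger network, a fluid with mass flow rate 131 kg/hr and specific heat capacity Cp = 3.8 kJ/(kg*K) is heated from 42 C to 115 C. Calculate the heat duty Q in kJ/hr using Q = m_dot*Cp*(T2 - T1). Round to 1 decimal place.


Q = m_dot * Cp * (T2 - T1)
Q = 131 * 3.8 * (115 - 42)
Q = 131 * 3.8 * 73
Q = 36339.4 kJ/hr


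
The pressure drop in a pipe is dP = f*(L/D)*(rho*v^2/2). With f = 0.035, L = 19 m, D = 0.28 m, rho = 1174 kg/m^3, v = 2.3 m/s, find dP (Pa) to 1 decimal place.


dP = f * (L/D) * (rho*v^2/2)
dP = 0.035 * (19/0.28) * (1174*2.3^2/2)
L/D = 67.85714286
rho*v^2/2 = 1174*5.29/2 = 3105.23
dP = 0.035 * 67.85714286 * 3105.23
dP = 7374.9 Pa


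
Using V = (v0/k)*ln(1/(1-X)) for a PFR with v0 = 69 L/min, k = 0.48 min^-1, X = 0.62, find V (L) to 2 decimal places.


V = (v0/k) * ln(1/(1-X))
V = (69/0.48) * ln(1/(1-0.62))
V = 143.75 * ln(2.631579)
V = 143.75 * 0.967584
V = 139.09 L


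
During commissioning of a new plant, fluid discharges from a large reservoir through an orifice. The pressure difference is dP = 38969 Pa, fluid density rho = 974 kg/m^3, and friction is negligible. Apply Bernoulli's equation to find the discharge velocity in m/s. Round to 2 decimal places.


v = sqrt(2*dP/rho)
v = sqrt(2*38969/974)
v = sqrt(80.01848)
v = 8.95 m/s


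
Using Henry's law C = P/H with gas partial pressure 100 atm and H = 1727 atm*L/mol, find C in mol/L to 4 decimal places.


C = P / H
C = 100 / 1727
C = 0.0579 mol/L


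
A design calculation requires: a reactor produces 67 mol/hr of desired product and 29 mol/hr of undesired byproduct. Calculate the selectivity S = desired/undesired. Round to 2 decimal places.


S = desired product rate / undesired product rate
S = 67 / 29
S = 2.31


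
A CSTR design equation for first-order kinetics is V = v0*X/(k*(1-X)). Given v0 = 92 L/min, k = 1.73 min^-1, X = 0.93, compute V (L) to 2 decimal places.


V = v0 * X / (k * (1 - X))
V = 92 * 0.93 / (1.73 * (1 - 0.93))
V = 85.56 / (1.73 * 0.07)
V = 85.56 / 0.1211
V = 706.52 L


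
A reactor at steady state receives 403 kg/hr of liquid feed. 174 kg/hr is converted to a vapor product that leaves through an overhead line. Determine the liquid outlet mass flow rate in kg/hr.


Steady-state mass balance on the main outlet: F_out = F_in - F_removed
F_out = 403 - 174
F_out = 229 kg/hr


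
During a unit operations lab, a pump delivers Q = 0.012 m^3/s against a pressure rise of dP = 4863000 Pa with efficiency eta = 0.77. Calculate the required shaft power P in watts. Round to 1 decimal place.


P = Q * dP / eta
P = 0.012 * 4863000 / 0.77
P = 58356.0 / 0.77
P = 75787.0 W


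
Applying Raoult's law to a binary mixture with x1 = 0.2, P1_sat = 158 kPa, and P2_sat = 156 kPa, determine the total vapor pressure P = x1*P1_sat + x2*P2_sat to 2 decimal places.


P = x1*P1_sat + x2*P2_sat
x2 = 1 - x1 = 1 - 0.2 = 0.8
P = 0.2*158 + 0.8*156
P = 31.6 + 124.8
P = 156.40 kPa


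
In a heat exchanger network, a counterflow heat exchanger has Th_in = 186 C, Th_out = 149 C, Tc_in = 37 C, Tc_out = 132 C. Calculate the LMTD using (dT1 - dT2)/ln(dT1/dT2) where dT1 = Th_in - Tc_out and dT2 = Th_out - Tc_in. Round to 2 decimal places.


dT1 = Th_in - Tc_out = 186 - 132 = 54
dT2 = Th_out - Tc_in = 149 - 37 = 112
LMTD = (dT1 - dT2) / ln(dT1/dT2)
LMTD = (54 - 112) / ln(54/112)
LMTD = 79.50 K


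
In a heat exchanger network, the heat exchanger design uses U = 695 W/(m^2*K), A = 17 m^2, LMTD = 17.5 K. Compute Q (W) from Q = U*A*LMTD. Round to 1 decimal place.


Q = U * A * LMTD
Q = 695 * 17 * 17.5
Q = 206762.5 W


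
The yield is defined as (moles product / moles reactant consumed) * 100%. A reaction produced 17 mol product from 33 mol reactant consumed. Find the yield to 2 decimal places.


Yield = (moles product / moles consumed) * 100%
Yield = (17 / 33) * 100
Yield = 0.5152 * 100
Yield = 51.52%


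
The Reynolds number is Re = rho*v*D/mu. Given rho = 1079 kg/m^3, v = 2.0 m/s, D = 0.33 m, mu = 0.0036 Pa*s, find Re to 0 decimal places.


Re = rho * v * D / mu
Re = 1079 * 2.0 * 0.33 / 0.0036
Re = 712.14 / 0.0036
Re = 197817


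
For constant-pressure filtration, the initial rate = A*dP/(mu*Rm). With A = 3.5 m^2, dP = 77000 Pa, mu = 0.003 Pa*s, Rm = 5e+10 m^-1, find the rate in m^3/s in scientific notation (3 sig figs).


rate = A * dP / (mu * Rm)
rate = 3.5 * 77000 / (0.003 * 5e+10)
rate = 269500.0 / 1.500e+08
rate = 1.80e-03 m^3/s


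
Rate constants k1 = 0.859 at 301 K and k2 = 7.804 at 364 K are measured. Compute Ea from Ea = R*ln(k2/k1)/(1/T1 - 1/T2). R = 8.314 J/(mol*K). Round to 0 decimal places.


Ea = R * ln(k2/k1) / (1/T1 - 1/T2)
ln(k2/k1) = ln(7.804/0.859) = 2.2066228
1/T1 - 1/T2 = 1/301 - 1/364 = 0.000575006389
Ea = 8.314 * 2.2066228 / 0.000575006389
Ea = 31905 J/mol


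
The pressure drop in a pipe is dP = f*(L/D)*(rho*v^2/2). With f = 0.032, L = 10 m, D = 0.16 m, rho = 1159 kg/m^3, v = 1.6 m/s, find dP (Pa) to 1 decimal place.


dP = f * (L/D) * (rho*v^2/2)
dP = 0.032 * (10/0.16) * (1159*1.6^2/2)
L/D = 62.5
rho*v^2/2 = 1159*2.56/2 = 1483.52
dP = 0.032 * 62.5 * 1483.52
dP = 2967.0 Pa


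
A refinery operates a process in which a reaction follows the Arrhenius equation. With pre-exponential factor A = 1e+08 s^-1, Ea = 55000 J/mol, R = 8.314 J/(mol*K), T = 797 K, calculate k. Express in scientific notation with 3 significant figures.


k = A * exp(-Ea/(R*T))
k = 1e+08 * exp(-55000 / (8.314 * 797))
k = 1e+08 * exp(-8.300311)
k = 2.48e+04


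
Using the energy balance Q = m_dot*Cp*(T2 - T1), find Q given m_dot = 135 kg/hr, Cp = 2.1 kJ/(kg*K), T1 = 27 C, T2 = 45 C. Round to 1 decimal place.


Q = m_dot * Cp * (T2 - T1)
Q = 135 * 2.1 * (45 - 27)
Q = 135 * 2.1 * 18
Q = 5103.0 kJ/hr


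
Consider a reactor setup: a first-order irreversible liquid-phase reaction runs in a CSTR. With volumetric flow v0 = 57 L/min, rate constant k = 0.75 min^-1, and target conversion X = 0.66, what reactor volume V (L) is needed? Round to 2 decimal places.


V = v0 * X / (k * (1 - X))
V = 57 * 0.66 / (0.75 * (1 - 0.66))
V = 37.62 / (0.75 * 0.34)
V = 37.62 / 0.255
V = 147.53 L


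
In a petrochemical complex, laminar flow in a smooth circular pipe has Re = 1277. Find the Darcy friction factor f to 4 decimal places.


f = 64 / Re
f = 64 / 1277
f = 0.0501


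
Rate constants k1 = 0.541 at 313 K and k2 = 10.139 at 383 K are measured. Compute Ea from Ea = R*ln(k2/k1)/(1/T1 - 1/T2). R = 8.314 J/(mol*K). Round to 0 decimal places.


Ea = R * ln(k2/k1) / (1/T1 - 1/T2)
ln(k2/k1) = ln(10.139/0.541) = 2.9307254
1/T1 - 1/T2 = 1/313 - 1/383 = 0.000583922121
Ea = 8.314 * 2.9307254 / 0.000583922121
Ea = 41728 J/mol


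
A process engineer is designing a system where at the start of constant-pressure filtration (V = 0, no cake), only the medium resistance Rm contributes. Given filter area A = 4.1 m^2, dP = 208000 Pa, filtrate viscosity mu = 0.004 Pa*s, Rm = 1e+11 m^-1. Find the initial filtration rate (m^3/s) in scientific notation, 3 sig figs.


rate = A * dP / (mu * Rm)
rate = 4.1 * 208000 / (0.004 * 1e+11)
rate = 852800.0 / 4.000e+08
rate = 2.13e-03 m^3/s


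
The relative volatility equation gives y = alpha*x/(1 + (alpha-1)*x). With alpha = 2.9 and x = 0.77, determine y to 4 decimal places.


y = alpha*x / (1 + (alpha-1)*x)
y = 2.9*0.77 / (1 + (2.9-1)*0.77)
y = 2.233 / (1 + 1.463)
y = 2.233 / 2.463
y = 0.9066


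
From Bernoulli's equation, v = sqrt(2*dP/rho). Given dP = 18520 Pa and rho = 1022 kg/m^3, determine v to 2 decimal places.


v = sqrt(2*dP/rho)
v = sqrt(2*18520/1022)
v = sqrt(36.242661)
v = 6.02 m/s


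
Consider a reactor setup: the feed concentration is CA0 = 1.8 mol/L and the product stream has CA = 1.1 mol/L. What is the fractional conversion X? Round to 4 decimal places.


X = (CA0 - CA) / CA0
X = (1.8 - 1.1) / 1.8
X = 0.7 / 1.8
X = 0.3889


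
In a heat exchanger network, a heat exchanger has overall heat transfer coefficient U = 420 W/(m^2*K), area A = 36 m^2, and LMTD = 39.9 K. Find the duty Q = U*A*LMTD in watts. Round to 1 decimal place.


Q = U * A * LMTD
Q = 420 * 36 * 39.9
Q = 603288.0 W


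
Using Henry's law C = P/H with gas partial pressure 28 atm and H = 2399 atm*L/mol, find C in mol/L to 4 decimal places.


C = P / H
C = 28 / 2399
C = 0.0117 mol/L


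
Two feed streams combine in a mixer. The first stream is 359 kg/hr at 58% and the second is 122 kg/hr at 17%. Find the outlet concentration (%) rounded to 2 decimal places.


Mass balance on solute: F1*x1 + F2*x2 = F3*x3
F3 = F1 + F2 = 359 + 122 = 481 kg/hr
x3 = (F1*x1 + F2*x2)/F3
x3 = (359*0.58 + 122*0.17) / 481
x3 = 47.60%


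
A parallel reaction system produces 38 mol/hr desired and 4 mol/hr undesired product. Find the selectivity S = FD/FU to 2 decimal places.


S = desired product rate / undesired product rate
S = 38 / 4
S = 9.50


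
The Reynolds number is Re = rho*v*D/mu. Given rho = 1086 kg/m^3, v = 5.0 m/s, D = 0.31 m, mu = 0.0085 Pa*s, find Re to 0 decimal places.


Re = rho * v * D / mu
Re = 1086 * 5.0 * 0.31 / 0.0085
Re = 1683.3 / 0.0085
Re = 198035


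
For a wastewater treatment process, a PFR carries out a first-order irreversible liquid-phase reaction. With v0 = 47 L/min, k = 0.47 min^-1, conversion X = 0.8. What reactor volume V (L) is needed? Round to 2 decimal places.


V = (v0/k) * ln(1/(1-X))
V = (47/0.47) * ln(1/(1-0.8))
V = 100.0 * ln(5.0)
V = 100.0 * 1.609438
V = 160.94 L


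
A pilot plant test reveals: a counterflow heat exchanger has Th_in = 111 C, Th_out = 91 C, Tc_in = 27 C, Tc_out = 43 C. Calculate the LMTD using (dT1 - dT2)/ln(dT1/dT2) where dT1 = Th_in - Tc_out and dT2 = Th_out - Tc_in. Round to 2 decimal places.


dT1 = Th_in - Tc_out = 111 - 43 = 68
dT2 = Th_out - Tc_in = 91 - 27 = 64
LMTD = (dT1 - dT2) / ln(dT1/dT2)
LMTD = (68 - 64) / ln(68/64)
LMTD = 65.98 K


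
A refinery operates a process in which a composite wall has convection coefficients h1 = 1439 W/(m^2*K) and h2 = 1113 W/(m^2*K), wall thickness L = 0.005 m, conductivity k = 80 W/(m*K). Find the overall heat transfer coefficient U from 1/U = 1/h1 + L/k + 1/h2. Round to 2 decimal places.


1/U = 1/h1 + L/k + 1/h2
1/U = 1/1439 + 0.005/80 + 1/1113
1/U = 0.000694927 + 6.25e-05 + 0.0008984726
1/U = 0.0016558996
U = 603.90 W/(m^2*K)


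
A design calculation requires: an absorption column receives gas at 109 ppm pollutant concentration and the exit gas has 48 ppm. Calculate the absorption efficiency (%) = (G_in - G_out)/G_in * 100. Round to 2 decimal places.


Efficiency = (G_in - G_out) / G_in * 100%
Efficiency = (109 - 48) / 109 * 100
Efficiency = 61 / 109 * 100
Efficiency = 55.96%


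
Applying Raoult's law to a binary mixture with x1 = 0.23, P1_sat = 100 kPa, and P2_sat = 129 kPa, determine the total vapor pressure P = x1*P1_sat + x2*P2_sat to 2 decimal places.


P = x1*P1_sat + x2*P2_sat
x2 = 1 - x1 = 1 - 0.23 = 0.77
P = 0.23*100 + 0.77*129
P = 23.0 + 99.33
P = 122.33 kPa


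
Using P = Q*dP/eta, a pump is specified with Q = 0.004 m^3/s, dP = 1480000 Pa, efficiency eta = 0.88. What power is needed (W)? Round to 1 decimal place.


P = Q * dP / eta
P = 0.004 * 1480000 / 0.88
P = 5920.0 / 0.88
P = 6727.3 W


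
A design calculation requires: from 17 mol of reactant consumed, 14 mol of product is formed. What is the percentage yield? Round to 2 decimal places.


Yield = (moles product / moles consumed) * 100%
Yield = (14 / 17) * 100
Yield = 0.8235 * 100
Yield = 82.35%


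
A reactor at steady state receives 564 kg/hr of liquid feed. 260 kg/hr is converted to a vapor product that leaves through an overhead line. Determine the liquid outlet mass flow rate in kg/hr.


Steady-state mass balance on the main outlet: F_out = F_in - F_removed
F_out = 564 - 260
F_out = 304 kg/hr


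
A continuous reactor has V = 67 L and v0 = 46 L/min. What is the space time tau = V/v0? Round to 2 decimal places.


tau = V / v0
tau = 67 / 46
tau = 1.46 min


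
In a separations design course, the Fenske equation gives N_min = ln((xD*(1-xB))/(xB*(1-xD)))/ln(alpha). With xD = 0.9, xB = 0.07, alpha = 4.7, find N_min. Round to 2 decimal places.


N_min = ln((xD*(1-xB))/(xB*(1-xD))) / ln(alpha)
Numerator inside ln: 0.837 / 0.007 = 119.571429
ln(119.571429) = 4.783914
ln(alpha) = ln(4.7) = 1.547563
N_min = 4.783914 / 1.547563 = 3.09


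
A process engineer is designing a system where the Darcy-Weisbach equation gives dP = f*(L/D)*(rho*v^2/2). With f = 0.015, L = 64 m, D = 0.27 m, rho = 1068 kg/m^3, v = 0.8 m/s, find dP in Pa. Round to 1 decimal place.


dP = f * (L/D) * (rho*v^2/2)
dP = 0.015 * (64/0.27) * (1068*0.8^2/2)
L/D = 237.03703704
rho*v^2/2 = 1068*0.64/2 = 341.76
dP = 0.015 * 237.03703704 * 341.76
dP = 1215.1 Pa


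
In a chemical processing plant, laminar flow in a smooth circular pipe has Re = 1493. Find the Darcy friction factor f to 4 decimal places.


f = 64 / Re
f = 64 / 1493
f = 0.0429


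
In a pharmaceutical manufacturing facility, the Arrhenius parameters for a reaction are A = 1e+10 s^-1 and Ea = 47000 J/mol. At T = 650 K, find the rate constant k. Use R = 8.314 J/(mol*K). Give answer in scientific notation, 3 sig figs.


k = A * exp(-Ea/(R*T))
k = 1e+10 * exp(-47000 / (8.314 * 650))
k = 1e+10 * exp(-8.6971)
k = 1.67e+06


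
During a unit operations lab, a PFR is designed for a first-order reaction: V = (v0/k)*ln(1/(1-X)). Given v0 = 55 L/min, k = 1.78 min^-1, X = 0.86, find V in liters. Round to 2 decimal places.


V = (v0/k) * ln(1/(1-X))
V = (55/1.78) * ln(1/(1-0.86))
V = 30.898876 * ln(7.142857)
V = 30.898876 * 1.966113
V = 60.75 L


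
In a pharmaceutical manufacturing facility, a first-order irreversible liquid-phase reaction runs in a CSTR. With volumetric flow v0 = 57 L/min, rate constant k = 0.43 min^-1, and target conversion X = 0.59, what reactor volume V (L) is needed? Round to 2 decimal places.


V = v0 * X / (k * (1 - X))
V = 57 * 0.59 / (0.43 * (1 - 0.59))
V = 33.63 / (0.43 * 0.41)
V = 33.63 / 0.1763
V = 190.75 L


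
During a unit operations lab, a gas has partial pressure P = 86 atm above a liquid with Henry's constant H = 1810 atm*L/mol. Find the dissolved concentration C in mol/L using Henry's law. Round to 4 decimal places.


C = P / H
C = 86 / 1810
C = 0.0475 mol/L


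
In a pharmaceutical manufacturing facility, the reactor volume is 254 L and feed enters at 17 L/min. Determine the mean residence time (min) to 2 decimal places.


tau = V / v0
tau = 254 / 17
tau = 14.94 min


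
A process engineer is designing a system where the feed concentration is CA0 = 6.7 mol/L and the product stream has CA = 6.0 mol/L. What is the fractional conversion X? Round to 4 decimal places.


X = (CA0 - CA) / CA0
X = (6.7 - 6.0) / 6.7
X = 0.7 / 6.7
X = 0.1045


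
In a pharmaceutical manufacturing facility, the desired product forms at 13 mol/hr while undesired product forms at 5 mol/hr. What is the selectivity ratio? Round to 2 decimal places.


S = desired product rate / undesired product rate
S = 13 / 5
S = 2.60


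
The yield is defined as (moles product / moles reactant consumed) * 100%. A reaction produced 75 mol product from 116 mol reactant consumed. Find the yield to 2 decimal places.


Yield = (moles product / moles consumed) * 100%
Yield = (75 / 116) * 100
Yield = 0.6466 * 100
Yield = 64.66%


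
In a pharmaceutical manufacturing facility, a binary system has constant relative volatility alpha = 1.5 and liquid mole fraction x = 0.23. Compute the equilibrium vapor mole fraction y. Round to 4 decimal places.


y = alpha*x / (1 + (alpha-1)*x)
y = 1.5*0.23 / (1 + (1.5-1)*0.23)
y = 0.345 / (1 + 0.115)
y = 0.345 / 1.115
y = 0.3094


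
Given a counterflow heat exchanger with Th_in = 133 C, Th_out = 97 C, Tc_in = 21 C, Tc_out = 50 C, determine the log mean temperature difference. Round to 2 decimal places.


dT1 = Th_in - Tc_out = 133 - 50 = 83
dT2 = Th_out - Tc_in = 97 - 21 = 76
LMTD = (dT1 - dT2) / ln(dT1/dT2)
LMTD = (83 - 76) / ln(83/76)
LMTD = 79.45 K


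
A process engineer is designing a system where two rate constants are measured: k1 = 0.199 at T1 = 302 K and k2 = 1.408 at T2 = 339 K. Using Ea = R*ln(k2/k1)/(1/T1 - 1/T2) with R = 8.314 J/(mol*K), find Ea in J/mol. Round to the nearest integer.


Ea = R * ln(k2/k1) / (1/T1 - 1/T2)
ln(k2/k1) = ln(1.408/0.199) = 1.9566207
1/T1 - 1/T2 = 1/302 - 1/339 = 0.000361405771
Ea = 8.314 * 1.9566207 / 0.000361405771
Ea = 45011 J/mol


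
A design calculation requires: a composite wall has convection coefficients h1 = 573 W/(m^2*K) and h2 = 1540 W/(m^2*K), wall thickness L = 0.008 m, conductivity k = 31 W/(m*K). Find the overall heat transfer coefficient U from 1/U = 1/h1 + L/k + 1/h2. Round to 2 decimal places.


1/U = 1/h1 + L/k + 1/h2
1/U = 1/573 + 0.008/31 + 1/1540
1/U = 0.0017452007 + 0.0002580645 + 0.0006493506
1/U = 0.0026526158
U = 376.99 W/(m^2*K)


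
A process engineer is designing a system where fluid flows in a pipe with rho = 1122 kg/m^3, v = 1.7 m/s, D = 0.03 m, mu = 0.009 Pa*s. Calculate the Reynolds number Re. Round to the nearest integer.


Re = rho * v * D / mu
Re = 1122 * 1.7 * 0.03 / 0.009
Re = 57.222 / 0.009
Re = 6358


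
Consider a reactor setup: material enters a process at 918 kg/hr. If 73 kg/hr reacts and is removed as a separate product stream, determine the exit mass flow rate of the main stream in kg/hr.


Steady-state mass balance on the main outlet: F_out = F_in - F_removed
F_out = 918 - 73
F_out = 845 kg/hr


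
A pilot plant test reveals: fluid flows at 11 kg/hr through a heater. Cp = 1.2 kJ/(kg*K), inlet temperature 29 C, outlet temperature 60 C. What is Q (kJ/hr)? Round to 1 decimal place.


Q = m_dot * Cp * (T2 - T1)
Q = 11 * 1.2 * (60 - 29)
Q = 11 * 1.2 * 31
Q = 409.2 kJ/hr


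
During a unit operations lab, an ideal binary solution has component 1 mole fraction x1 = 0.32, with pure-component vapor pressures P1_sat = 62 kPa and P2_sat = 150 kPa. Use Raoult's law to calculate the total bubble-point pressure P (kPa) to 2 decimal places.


P = x1*P1_sat + x2*P2_sat
x2 = 1 - x1 = 1 - 0.32 = 0.68
P = 0.32*62 + 0.68*150
P = 19.84 + 102.0
P = 121.84 kPa


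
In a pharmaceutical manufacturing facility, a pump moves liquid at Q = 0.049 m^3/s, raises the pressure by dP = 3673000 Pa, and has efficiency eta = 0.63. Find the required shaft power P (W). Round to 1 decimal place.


P = Q * dP / eta
P = 0.049 * 3673000 / 0.63
P = 179977.0 / 0.63
P = 285677.8 W


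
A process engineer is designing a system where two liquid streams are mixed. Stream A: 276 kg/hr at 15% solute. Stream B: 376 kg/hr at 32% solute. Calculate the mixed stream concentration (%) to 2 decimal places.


Mass balance on solute: F1*x1 + F2*x2 = F3*x3
F3 = F1 + F2 = 276 + 376 = 652 kg/hr
x3 = (F1*x1 + F2*x2)/F3
x3 = (276*0.15 + 376*0.32) / 652
x3 = 24.80%


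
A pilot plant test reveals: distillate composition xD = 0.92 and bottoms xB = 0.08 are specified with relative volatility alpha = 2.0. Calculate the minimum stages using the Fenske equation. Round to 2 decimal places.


N_min = ln((xD*(1-xB))/(xB*(1-xD))) / ln(alpha)
Numerator inside ln: 0.8464 / 0.0064 = 132.25
ln(132.25) = 4.884694
ln(alpha) = ln(2.0) = 0.693147
N_min = 4.884694 / 0.693147 = 7.05


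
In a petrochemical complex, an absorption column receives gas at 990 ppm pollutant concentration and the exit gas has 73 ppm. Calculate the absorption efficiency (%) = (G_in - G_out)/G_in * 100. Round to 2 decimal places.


Efficiency = (G_in - G_out) / G_in * 100%
Efficiency = (990 - 73) / 990 * 100
Efficiency = 917 / 990 * 100
Efficiency = 92.63%


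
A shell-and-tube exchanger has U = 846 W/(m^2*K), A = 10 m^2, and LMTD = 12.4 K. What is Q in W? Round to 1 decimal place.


Q = U * A * LMTD
Q = 846 * 10 * 12.4
Q = 104904.0 W


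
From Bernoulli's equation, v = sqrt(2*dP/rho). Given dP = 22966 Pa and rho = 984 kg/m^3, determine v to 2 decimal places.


v = sqrt(2*dP/rho)
v = sqrt(2*22966/984)
v = sqrt(46.678862)
v = 6.83 m/s


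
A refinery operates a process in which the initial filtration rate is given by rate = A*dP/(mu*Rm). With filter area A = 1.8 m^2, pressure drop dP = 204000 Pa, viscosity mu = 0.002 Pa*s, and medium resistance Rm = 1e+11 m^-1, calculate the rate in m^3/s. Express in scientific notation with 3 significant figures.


rate = A * dP / (mu * Rm)
rate = 1.8 * 204000 / (0.002 * 1e+11)
rate = 367200.0 / 2.000e+08
rate = 1.84e-03 m^3/s


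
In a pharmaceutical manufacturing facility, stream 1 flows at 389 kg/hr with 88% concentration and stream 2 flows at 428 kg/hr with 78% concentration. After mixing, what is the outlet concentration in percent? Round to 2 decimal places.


Mass balance on solute: F1*x1 + F2*x2 = F3*x3
F3 = F1 + F2 = 389 + 428 = 817 kg/hr
x3 = (F1*x1 + F2*x2)/F3
x3 = (389*0.88 + 428*0.78) / 817
x3 = 82.76%


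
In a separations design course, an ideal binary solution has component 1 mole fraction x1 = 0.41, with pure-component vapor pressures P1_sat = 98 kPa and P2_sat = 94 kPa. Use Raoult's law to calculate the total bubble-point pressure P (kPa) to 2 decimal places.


P = x1*P1_sat + x2*P2_sat
x2 = 1 - x1 = 1 - 0.41 = 0.59
P = 0.41*98 + 0.59*94
P = 40.18 + 55.46
P = 95.64 kPa


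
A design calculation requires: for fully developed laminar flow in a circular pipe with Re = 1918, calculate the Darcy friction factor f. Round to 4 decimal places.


f = 64 / Re
f = 64 / 1918
f = 0.0334


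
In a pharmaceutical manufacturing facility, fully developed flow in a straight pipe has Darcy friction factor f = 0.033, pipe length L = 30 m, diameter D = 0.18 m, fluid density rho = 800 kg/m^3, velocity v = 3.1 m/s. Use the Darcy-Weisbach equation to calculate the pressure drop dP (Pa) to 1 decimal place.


dP = f * (L/D) * (rho*v^2/2)
dP = 0.033 * (30/0.18) * (800*3.1^2/2)
L/D = 166.66666667
rho*v^2/2 = 800*9.61/2 = 3844.0
dP = 0.033 * 166.66666667 * 3844.0
dP = 21142.0 Pa


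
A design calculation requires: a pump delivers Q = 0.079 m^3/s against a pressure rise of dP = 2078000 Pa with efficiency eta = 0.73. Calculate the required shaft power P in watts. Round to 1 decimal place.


P = Q * dP / eta
P = 0.079 * 2078000 / 0.73
P = 164162.0 / 0.73
P = 224879.5 W


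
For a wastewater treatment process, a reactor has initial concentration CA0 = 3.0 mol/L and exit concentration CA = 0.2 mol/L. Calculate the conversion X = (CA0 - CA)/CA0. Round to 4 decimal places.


X = (CA0 - CA) / CA0
X = (3.0 - 0.2) / 3.0
X = 2.8 / 3.0
X = 0.9333


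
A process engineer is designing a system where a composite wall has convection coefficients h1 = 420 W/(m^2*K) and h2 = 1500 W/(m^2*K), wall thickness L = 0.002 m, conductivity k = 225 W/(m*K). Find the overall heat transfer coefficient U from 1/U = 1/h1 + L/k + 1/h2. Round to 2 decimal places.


1/U = 1/h1 + L/k + 1/h2
1/U = 1/420 + 0.002/225 + 1/1500
1/U = 0.0023809524 + 8.8889e-06 + 0.0006666667
1/U = 0.003056508
U = 327.17 W/(m^2*K)


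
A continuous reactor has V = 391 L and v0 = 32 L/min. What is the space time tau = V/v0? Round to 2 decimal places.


tau = V / v0
tau = 391 / 32
tau = 12.22 min


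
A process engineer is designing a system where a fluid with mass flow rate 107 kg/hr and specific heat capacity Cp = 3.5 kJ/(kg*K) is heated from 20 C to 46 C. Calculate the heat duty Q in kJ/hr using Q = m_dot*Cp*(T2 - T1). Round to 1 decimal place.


Q = m_dot * Cp * (T2 - T1)
Q = 107 * 3.5 * (46 - 20)
Q = 107 * 3.5 * 26
Q = 9737.0 kJ/hr


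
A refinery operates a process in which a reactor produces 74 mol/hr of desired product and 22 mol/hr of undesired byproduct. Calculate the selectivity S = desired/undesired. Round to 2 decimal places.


S = desired product rate / undesired product rate
S = 74 / 22
S = 3.36


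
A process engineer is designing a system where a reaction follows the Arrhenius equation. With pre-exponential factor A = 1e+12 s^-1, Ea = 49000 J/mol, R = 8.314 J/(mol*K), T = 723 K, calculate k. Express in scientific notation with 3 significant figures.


k = A * exp(-Ea/(R*T))
k = 1e+12 * exp(-49000 / (8.314 * 723))
k = 1e+12 * exp(-8.151692)
k = 2.88e+08


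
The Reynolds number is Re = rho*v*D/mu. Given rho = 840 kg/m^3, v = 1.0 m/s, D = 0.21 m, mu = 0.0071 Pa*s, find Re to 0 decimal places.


Re = rho * v * D / mu
Re = 840 * 1.0 * 0.21 / 0.0071
Re = 176.4 / 0.0071
Re = 24845


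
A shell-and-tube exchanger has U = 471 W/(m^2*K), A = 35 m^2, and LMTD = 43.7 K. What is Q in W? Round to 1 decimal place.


Q = U * A * LMTD
Q = 471 * 35 * 43.7
Q = 720394.5 W


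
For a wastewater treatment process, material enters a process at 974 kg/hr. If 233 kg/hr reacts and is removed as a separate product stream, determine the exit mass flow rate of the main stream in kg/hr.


Steady-state mass balance on the main outlet: F_out = F_in - F_removed
F_out = 974 - 233
F_out = 741 kg/hr


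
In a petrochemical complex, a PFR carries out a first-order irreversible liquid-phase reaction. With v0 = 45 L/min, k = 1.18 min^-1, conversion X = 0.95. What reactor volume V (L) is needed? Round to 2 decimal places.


V = (v0/k) * ln(1/(1-X))
V = (45/1.18) * ln(1/(1-0.95))
V = 38.135593 * ln(20.0)
V = 38.135593 * 2.995732
V = 114.24 L


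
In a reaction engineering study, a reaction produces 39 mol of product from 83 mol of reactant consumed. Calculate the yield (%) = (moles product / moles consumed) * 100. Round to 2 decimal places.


Yield = (moles product / moles consumed) * 100%
Yield = (39 / 83) * 100
Yield = 0.4699 * 100
Yield = 46.99%


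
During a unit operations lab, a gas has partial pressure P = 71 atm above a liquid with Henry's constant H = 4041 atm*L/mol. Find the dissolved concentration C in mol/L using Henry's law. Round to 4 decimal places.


C = P / H
C = 71 / 4041
C = 0.0176 mol/L


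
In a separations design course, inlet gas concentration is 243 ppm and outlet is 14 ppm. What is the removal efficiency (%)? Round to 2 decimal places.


Efficiency = (G_in - G_out) / G_in * 100%
Efficiency = (243 - 14) / 243 * 100
Efficiency = 229 / 243 * 100
Efficiency = 94.24%


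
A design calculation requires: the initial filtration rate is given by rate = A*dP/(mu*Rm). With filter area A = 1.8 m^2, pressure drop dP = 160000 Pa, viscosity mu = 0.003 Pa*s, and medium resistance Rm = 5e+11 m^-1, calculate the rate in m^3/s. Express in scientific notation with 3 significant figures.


rate = A * dP / (mu * Rm)
rate = 1.8 * 160000 / (0.003 * 5e+11)
rate = 288000.0 / 1.500e+09
rate = 1.92e-04 m^3/s


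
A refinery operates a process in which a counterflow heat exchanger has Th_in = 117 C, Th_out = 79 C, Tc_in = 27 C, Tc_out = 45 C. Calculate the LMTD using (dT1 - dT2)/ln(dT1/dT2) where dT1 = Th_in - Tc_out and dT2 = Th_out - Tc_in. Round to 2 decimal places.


dT1 = Th_in - Tc_out = 117 - 45 = 72
dT2 = Th_out - Tc_in = 79 - 27 = 52
LMTD = (dT1 - dT2) / ln(dT1/dT2)
LMTD = (72 - 52) / ln(72/52)
LMTD = 61.46 K


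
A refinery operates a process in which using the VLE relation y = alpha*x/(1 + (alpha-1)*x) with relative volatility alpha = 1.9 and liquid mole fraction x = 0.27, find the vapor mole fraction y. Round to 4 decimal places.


y = alpha*x / (1 + (alpha-1)*x)
y = 1.9*0.27 / (1 + (1.9-1)*0.27)
y = 0.513 / (1 + 0.243)
y = 0.513 / 1.243
y = 0.4127


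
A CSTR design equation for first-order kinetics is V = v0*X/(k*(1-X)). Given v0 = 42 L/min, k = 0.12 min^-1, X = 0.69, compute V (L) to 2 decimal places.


V = v0 * X / (k * (1 - X))
V = 42 * 0.69 / (0.12 * (1 - 0.69))
V = 28.98 / (0.12 * 0.31)
V = 28.98 / 0.0372
V = 779.03 L


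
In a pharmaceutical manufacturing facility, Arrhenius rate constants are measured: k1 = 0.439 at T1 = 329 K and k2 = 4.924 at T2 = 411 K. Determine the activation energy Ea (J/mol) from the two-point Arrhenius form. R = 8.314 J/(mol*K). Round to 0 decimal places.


Ea = R * ln(k2/k1) / (1/T1 - 1/T2)
ln(k2/k1) = ln(4.924/0.439) = 2.4173771
1/T1 - 1/T2 = 1/329 - 1/411 = 0.000606423653
Ea = 8.314 * 2.4173771 / 0.000606423653
Ea = 33142 J/mol


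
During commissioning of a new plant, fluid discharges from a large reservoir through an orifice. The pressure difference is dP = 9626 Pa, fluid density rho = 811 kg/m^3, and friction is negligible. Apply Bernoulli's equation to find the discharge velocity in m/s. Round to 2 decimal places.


v = sqrt(2*dP/rho)
v = sqrt(2*9626/811)
v = sqrt(23.738594)
v = 4.87 m/s


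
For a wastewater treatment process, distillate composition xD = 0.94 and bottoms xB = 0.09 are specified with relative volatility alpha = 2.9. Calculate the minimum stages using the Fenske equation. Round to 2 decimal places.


N_min = ln((xD*(1-xB))/(xB*(1-xD))) / ln(alpha)
Numerator inside ln: 0.8554 / 0.0054 = 158.407407
ln(158.407407) = 5.06517
ln(alpha) = ln(2.9) = 1.064711
N_min = 5.06517 / 1.064711 = 4.76


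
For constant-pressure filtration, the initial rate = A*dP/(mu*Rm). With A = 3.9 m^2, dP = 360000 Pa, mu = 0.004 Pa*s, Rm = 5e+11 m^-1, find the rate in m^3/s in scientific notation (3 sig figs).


rate = A * dP / (mu * Rm)
rate = 3.9 * 360000 / (0.004 * 5e+11)
rate = 1404000.0 / 2.000e+09
rate = 7.02e-04 m^3/s


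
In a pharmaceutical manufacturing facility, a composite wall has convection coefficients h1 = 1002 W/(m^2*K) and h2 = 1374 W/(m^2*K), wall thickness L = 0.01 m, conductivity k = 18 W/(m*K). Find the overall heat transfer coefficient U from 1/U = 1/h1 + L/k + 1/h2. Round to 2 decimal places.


1/U = 1/h1 + L/k + 1/h2
1/U = 1/1002 + 0.01/18 + 1/1374
1/U = 0.000998004 + 0.0005555556 + 0.000727802
1/U = 0.0022813616
U = 438.33 W/(m^2*K)


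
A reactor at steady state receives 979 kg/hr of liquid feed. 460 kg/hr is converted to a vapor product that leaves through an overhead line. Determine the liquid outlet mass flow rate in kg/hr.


Steady-state mass balance on the main outlet: F_out = F_in - F_removed
F_out = 979 - 460
F_out = 519 kg/hr


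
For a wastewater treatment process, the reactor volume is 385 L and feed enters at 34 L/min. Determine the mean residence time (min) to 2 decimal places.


tau = V / v0
tau = 385 / 34
tau = 11.32 min


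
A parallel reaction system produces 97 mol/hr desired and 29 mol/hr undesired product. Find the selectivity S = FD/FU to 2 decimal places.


S = desired product rate / undesired product rate
S = 97 / 29
S = 3.34


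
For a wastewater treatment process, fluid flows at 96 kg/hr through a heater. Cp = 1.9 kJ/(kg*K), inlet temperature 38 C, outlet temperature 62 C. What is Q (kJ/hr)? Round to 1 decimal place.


Q = m_dot * Cp * (T2 - T1)
Q = 96 * 1.9 * (62 - 38)
Q = 96 * 1.9 * 24
Q = 4377.6 kJ/hr


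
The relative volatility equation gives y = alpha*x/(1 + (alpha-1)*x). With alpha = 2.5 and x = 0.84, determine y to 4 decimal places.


y = alpha*x / (1 + (alpha-1)*x)
y = 2.5*0.84 / (1 + (2.5-1)*0.84)
y = 2.1 / (1 + 1.26)
y = 2.1 / 2.26
y = 0.9292


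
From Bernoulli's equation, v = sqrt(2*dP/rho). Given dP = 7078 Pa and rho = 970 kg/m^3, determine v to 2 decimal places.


v = sqrt(2*dP/rho)
v = sqrt(2*7078/970)
v = sqrt(14.593814)
v = 3.82 m/s


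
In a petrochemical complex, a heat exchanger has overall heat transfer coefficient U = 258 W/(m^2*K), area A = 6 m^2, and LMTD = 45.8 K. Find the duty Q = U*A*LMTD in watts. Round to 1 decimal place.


Q = U * A * LMTD
Q = 258 * 6 * 45.8
Q = 70898.4 W


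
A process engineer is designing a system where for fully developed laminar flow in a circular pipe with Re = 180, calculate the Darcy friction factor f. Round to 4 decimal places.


f = 64 / Re
f = 64 / 180
f = 0.3556


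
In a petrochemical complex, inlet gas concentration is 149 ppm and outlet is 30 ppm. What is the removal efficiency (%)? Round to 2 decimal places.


Efficiency = (G_in - G_out) / G_in * 100%
Efficiency = (149 - 30) / 149 * 100
Efficiency = 119 / 149 * 100
Efficiency = 79.87%


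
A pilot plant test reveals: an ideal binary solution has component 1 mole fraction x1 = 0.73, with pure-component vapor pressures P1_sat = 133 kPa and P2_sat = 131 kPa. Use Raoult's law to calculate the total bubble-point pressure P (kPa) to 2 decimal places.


P = x1*P1_sat + x2*P2_sat
x2 = 1 - x1 = 1 - 0.73 = 0.27
P = 0.73*133 + 0.27*131
P = 97.09 + 35.37
P = 132.46 kPa


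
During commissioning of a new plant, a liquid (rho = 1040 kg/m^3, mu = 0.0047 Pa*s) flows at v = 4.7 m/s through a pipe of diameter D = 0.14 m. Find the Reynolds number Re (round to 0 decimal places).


Re = rho * v * D / mu
Re = 1040 * 4.7 * 0.14 / 0.0047
Re = 684.32 / 0.0047
Re = 145600


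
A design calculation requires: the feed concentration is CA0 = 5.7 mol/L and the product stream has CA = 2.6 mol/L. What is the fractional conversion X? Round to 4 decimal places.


X = (CA0 - CA) / CA0
X = (5.7 - 2.6) / 5.7
X = 3.1 / 5.7
X = 0.5439


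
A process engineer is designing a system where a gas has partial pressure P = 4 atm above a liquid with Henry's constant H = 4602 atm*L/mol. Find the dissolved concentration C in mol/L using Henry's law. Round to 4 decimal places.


C = P / H
C = 4 / 4602
C = 0.0009 mol/L


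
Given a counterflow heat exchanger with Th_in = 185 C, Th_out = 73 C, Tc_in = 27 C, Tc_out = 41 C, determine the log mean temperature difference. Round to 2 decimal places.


dT1 = Th_in - Tc_out = 185 - 41 = 144
dT2 = Th_out - Tc_in = 73 - 27 = 46
LMTD = (dT1 - dT2) / ln(dT1/dT2)
LMTD = (144 - 46) / ln(144/46)
LMTD = 85.88 K


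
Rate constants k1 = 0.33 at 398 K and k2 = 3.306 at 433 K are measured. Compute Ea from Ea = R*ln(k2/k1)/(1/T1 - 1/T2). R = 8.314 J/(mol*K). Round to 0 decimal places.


Ea = R * ln(k2/k1) / (1/T1 - 1/T2)
ln(k2/k1) = ln(3.306/0.33) = 2.3044016
1/T1 - 1/T2 = 1/398 - 1/433 = 0.000203093992
Ea = 8.314 * 2.3044016 / 0.000203093992
Ea = 94335 J/mol


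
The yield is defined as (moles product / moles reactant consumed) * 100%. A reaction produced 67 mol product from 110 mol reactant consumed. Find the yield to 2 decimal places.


Yield = (moles product / moles consumed) * 100%
Yield = (67 / 110) * 100
Yield = 0.6091 * 100
Yield = 60.91%


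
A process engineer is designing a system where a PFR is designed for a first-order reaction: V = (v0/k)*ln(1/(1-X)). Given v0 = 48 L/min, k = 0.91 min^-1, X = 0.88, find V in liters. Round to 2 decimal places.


V = (v0/k) * ln(1/(1-X))
V = (48/0.91) * ln(1/(1-0.88))
V = 52.747253 * ln(8.333333)
V = 52.747253 * 2.120263
V = 111.84 L


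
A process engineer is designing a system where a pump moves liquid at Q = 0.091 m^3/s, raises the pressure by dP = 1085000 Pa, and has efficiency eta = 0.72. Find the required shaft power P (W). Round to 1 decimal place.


P = Q * dP / eta
P = 0.091 * 1085000 / 0.72
P = 98735.0 / 0.72
P = 137131.9 W


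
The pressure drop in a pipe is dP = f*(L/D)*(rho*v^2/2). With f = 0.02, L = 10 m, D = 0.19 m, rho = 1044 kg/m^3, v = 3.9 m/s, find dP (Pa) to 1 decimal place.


dP = f * (L/D) * (rho*v^2/2)
dP = 0.02 * (10/0.19) * (1044*3.9^2/2)
L/D = 52.63157895
rho*v^2/2 = 1044*15.21/2 = 7939.62
dP = 0.02 * 52.63157895 * 7939.62
dP = 8357.5 Pa


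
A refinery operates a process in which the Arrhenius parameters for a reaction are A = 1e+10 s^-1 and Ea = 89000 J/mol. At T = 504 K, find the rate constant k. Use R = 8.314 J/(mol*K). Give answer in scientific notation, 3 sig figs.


k = A * exp(-Ea/(R*T))
k = 1e+10 * exp(-89000 / (8.314 * 504))
k = 1e+10 * exp(-21.239752)
k = 5.97e+00


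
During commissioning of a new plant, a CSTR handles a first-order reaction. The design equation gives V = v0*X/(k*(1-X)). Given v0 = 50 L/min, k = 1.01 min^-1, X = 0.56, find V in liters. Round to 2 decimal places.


V = v0 * X / (k * (1 - X))
V = 50 * 0.56 / (1.01 * (1 - 0.56))
V = 28.0 / (1.01 * 0.44)
V = 28.0 / 0.4444
V = 63.01 L


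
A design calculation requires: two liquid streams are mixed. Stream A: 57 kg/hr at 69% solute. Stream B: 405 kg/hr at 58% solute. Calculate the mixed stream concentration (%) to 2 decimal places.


Mass balance on solute: F1*x1 + F2*x2 = F3*x3
F3 = F1 + F2 = 57 + 405 = 462 kg/hr
x3 = (F1*x1 + F2*x2)/F3
x3 = (57*0.69 + 405*0.58) / 462
x3 = 59.36%


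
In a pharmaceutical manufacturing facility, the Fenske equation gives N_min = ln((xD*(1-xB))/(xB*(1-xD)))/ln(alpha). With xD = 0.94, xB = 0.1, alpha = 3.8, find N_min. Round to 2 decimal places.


N_min = ln((xD*(1-xB))/(xB*(1-xD))) / ln(alpha)
Numerator inside ln: 0.846 / 0.006 = 141.0
ln(141.0) = 4.94876
ln(alpha) = ln(3.8) = 1.335001
N_min = 4.94876 / 1.335001 = 3.71


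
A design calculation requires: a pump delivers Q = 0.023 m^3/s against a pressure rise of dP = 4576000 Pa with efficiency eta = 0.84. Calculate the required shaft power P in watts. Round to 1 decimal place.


P = Q * dP / eta
P = 0.023 * 4576000 / 0.84
P = 105248.0 / 0.84
P = 125295.2 W


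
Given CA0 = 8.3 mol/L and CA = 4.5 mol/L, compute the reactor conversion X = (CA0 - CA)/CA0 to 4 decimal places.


X = (CA0 - CA) / CA0
X = (8.3 - 4.5) / 8.3
X = 3.8 / 8.3
X = 0.4578


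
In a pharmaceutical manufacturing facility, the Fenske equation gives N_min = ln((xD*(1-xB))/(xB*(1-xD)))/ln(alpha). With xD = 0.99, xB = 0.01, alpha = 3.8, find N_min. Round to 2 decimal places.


N_min = ln((xD*(1-xB))/(xB*(1-xD))) / ln(alpha)
Numerator inside ln: 0.9801 / 0.0001 = 9801.0
ln(9801.0) = 9.19024
ln(alpha) = ln(3.8) = 1.335001
N_min = 9.19024 / 1.335001 = 6.88


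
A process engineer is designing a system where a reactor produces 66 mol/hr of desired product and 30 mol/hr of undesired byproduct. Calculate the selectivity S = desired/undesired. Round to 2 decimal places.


S = desired product rate / undesired product rate
S = 66 / 30
S = 2.20


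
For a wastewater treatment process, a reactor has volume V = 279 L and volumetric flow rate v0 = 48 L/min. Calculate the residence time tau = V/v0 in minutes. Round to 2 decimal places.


tau = V / v0
tau = 279 / 48
tau = 5.81 min
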